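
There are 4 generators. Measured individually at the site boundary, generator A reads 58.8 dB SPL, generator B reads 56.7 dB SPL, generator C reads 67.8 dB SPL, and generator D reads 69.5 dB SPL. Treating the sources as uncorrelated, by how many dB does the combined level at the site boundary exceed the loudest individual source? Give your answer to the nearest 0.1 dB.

Uncorrelated sources add in intensity (power), not in dB.
L_total = 10·log₁₀(10^(58.8/10) + 10^(56.7/10) + 10^(67.8/10) + 10^(69.5/10)) = 72.09 dB SPL.
Excess over the loudest (69.5 dB): 72.09 − 69.5 = 2.6 dB.

2.6 dB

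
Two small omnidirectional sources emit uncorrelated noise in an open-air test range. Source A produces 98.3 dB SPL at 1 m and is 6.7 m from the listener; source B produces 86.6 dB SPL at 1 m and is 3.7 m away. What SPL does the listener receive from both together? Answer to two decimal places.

At the listener: L_A = 98.3 − 20·log₁₀(6.7) = 81.779 dB; L_B = 86.6 − 20·log₁₀(3.7) = 75.236 dB.
Combined: 10·log₁₀(10^(81.779/10)+10^(75.236/10)) = 82.65 dB SPL.

82.65 dB SPL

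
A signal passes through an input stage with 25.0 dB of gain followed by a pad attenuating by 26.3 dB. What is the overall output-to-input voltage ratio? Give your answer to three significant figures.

Net gain = 25.0 + (−26.3) = -1.3 dB.
Voltage ratio = 10^(-1.3/20) = 0.861.

0.861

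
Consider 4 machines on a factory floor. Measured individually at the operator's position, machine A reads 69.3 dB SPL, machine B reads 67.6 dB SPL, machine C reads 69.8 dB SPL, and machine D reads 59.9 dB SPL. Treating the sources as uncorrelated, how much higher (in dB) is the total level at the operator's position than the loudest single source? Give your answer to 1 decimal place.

Incoherent sources sum as intensities:
L_total = 10·log₁₀(10^(69.3/10) + 10^(67.6/10) + 10^(69.8/10) + 10^(59.9/10)) = 73.94 dB SPL.
Excess over the loudest (69.8 dB): 73.94 − 69.8 = 4.1 dB.

4.1 dB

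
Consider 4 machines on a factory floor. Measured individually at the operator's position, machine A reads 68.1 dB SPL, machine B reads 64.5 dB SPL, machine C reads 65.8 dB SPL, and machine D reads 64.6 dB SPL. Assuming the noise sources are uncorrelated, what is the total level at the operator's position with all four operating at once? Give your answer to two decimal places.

Uncorrelated sources add in intensity (power), not in dB.
L_total = 10·log₁₀(10^(68.1/10) + 10^(64.5/10) + 10^(65.8/10) + 10^(64.6/10)) = 10·log₁₀(15960000) = 72.03 dB SPL.

72.03 dB SPL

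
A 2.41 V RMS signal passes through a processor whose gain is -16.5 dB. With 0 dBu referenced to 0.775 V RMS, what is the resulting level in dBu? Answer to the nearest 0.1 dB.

-6.6 dBu

Input level: 20·log₁₀(2.41/0.775) = 9.85 dBu.
Output: 9.85 − 16.5 = -6.6 dBu.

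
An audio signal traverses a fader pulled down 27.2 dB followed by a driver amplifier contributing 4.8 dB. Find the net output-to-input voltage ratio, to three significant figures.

0.0759

Net gain = (−27.2) + 4.8 = -22.4 dB.
Voltage ratio = 10^(-22.4/20) = 0.0759.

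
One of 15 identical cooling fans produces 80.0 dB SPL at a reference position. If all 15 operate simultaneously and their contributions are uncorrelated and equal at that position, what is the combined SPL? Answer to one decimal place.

15 equal incoherent sources raise the level by 10·log₁₀(15) = 11.76 dB.
L_total = 80.0 + 11.76 = 91.8 dB SPL.

91.8 dB SPL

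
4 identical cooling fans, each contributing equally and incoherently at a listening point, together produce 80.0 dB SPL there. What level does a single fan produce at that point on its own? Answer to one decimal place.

4 equal incoherent sources add 10·log₁₀(4) = 6.02 dB over one source.
L_one = 80.0 − 6.02 = 74.0 dB SPL.

74.0 dB SPL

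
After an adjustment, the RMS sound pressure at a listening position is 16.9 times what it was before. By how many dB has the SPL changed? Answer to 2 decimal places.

SPL change from a pressure ratio uses the 20·log₁₀ form:
20·log₁₀(16.9) = 24.56 dB.

24.56 dB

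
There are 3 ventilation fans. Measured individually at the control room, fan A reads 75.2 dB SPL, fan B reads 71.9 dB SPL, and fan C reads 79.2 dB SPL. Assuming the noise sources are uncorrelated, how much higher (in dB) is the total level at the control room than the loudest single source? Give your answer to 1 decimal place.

Add the sources as powers (linear), then convert back to dB:
L_total = 10·log₁₀(10^(75.2/10) + 10^(71.9/10) + 10^(79.2/10)) = 81.20 dB SPL.
Excess over the loudest (79.2 dB): 81.20 − 79.2 = 2.0 dB.

2.0 dB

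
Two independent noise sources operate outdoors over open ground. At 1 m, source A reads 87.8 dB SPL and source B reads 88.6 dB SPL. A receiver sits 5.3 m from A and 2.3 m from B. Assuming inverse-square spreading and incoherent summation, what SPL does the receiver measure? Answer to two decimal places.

At the listener: L_A = 87.8 − 20·log₁₀(5.3) = 73.314 dB; L_B = 88.6 − 20·log₁₀(2.3) = 81.365 dB.
Combined: 10·log₁₀(10^(73.314/10)+10^(81.365/10)) = 82.00 dB SPL.

82.00 dB SPL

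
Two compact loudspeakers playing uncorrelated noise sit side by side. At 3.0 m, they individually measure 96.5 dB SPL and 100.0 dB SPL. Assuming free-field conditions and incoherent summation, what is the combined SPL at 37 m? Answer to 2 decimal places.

Combined at 3.0 m: 10·log₁₀(10^(96.5/10)+10^(100.0/10)) = 101.604 dB SPL.
Then apply −20·log₁₀(37/3.0) = -21.822 dB → 79.78 dB SPL.

79.78 dB SPL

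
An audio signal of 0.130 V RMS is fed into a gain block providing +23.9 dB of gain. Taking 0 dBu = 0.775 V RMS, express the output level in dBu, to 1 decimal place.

Input level: 20·log₁₀(0.130/0.775) = -15.51 dBu.
Output: -15.51 + 23.9 = +8.4 dBu.

+8.4 dBu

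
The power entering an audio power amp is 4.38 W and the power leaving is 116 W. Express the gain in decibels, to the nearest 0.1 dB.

Power ratio → dB uses the 10·log₁₀ form:
10·log₁₀(116/4.38) = 10·log₁₀(26.48) = 14.2 dB.

14.2 dB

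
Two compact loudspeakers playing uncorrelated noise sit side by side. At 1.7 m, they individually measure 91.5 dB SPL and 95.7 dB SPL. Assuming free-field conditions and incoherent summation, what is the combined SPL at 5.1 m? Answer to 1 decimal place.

87.6 dB SPL

Combined at 1.7 m: 10·log₁₀(10^(91.5/10)+10^(95.7/10)) = 97.10 dB SPL.
Then apply −20·log₁₀(5.1/1.7) = -9.54 dB → 87.6 dB SPL.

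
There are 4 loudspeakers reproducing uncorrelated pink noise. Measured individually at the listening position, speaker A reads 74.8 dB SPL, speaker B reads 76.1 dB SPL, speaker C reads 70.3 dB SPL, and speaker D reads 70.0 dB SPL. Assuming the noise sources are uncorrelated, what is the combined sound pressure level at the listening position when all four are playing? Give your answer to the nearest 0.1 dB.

Incoherent sources sum as intensities:
L_total = 10·log₁₀(10^(74.8/10) + 10^(76.1/10) + 10^(70.3/10) + 10^(70.0/10)) = 10·log₁₀(91650000) = 79.6 dB SPL.

79.6 dB SPL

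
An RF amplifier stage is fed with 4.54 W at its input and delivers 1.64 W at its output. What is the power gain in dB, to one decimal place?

-4.4 dB

Power is a power quantity, so gain = 10·log₁₀(P_out/P_in).
10·log₁₀(1.64/4.54) = 10·log₁₀(0.3612) = -4.4 dB.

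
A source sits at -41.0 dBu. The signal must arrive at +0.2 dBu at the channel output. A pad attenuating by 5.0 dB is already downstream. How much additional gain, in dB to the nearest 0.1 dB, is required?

46.2 dB

The required make-up gain is the shortfall in the dB sum.
G = +0.2 − (-41.0) + 5.0 = 46.2 dB.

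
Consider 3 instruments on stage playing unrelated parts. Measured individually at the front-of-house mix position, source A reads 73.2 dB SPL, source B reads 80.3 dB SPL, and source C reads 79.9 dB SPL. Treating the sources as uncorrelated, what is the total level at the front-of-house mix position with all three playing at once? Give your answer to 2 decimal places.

83.54 dB SPL

Incoherent sources sum as intensities:
L_total = 10·log₁₀(10^(73.2/10) + 10^(80.3/10) + 10^(79.9/10)) = 10·log₁₀(225800000) = 83.54 dB SPL.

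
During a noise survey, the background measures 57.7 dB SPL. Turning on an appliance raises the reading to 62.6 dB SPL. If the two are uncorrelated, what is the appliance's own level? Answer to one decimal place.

60.9 dB SPL

Subtract intensities: L_src = 10·log₁₀(10^(L_total/10) − 10^(L_bg/10)).
L_src = 10·log₁₀(10^(62.6/10) − 10^(57.7/10)) = 10·log₁₀(1231000) = 60.9 dB SPL.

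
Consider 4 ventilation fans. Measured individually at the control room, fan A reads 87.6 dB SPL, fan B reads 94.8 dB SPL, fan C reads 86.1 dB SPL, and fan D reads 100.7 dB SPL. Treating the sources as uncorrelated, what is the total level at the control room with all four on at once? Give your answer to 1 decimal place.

Add the sources as powers (linear), then convert back to dB:
L_total = 10·log₁₀(10^(87.6/10) + 10^(94.8/10) + 10^(86.1/10) + 10^(100.7/10)) = 10·log₁₀(15752000000) = 102.0 dB SPL.

102.0 dB SPL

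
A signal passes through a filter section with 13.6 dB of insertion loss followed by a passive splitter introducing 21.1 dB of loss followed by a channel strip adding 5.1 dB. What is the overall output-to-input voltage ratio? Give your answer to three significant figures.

0.0331

Net gain = (−13.6) + (−21.1) + 5.1 = -29.6 dB.
Voltage ratio = 10^(-29.6/20) = 0.0331.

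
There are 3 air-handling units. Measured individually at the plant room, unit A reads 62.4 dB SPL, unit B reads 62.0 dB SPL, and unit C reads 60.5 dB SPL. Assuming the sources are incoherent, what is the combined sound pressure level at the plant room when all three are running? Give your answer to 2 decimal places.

66.48 dB SPL

Uncorrelated sources add in intensity (power), not in dB.
L_total = 10·log₁₀(10^(62.4/10) + 10^(62.0/10) + 10^(60.5/10)) = 10·log₁₀(4445000) = 66.48 dB SPL.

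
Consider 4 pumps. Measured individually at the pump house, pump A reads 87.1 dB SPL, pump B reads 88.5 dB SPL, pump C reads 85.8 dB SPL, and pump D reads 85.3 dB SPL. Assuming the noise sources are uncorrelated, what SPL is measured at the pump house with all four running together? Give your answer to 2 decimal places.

Incoherent sources sum as intensities:
L_total = 10·log₁₀(10^(87.1/10) + 10^(88.5/10) + 10^(85.8/10) + 10^(85.3/10)) = 10·log₁₀(1940000000) = 92.88 dB SPL.

92.88 dB SPL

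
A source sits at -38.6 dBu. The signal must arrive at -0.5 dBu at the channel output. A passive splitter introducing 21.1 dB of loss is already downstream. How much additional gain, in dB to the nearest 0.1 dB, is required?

59.2 dB

The required make-up gain is the shortfall in the dB sum.
G = -0.5 − (-38.6) + 21.1 = 59.2 dB.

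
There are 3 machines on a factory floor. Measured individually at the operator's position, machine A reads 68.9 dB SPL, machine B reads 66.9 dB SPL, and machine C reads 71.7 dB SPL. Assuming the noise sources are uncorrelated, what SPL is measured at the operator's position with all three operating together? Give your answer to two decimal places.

Uncorrelated sources add in intensity (power), not in dB.
L_total = 10·log₁₀(10^(68.9/10) + 10^(66.9/10) + 10^(71.7/10)) = 10·log₁₀(27450000) = 74.39 dB SPL.

74.39 dB SPL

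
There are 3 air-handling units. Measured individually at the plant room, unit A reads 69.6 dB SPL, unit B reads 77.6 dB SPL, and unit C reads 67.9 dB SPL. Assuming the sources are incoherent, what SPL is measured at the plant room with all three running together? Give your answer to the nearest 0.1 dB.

78.6 dB SPL

Incoherent sources sum as intensities:
L_total = 10·log₁₀(10^(69.6/10) + 10^(77.6/10) + 10^(67.9/10)) = 10·log₁₀(72830000) = 78.6 dB SPL.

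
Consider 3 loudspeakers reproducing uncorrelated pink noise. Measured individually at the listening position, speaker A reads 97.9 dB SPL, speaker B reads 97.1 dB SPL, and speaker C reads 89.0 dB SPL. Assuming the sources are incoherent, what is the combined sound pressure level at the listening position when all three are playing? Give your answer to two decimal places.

100.82 dB SPL

Uncorrelated sources add in intensity (power), not in dB.
L_total = 10·log₁₀(10^(97.9/10) + 10^(97.1/10) + 10^(89.0/10)) = 10·log₁₀(12089000000) = 100.82 dB SPL.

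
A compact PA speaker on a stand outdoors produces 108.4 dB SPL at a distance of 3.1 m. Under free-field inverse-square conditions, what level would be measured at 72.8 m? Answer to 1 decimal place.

81.0 dB SPL

For a point source in a free field, ΔL = −20·log₁₀(d₂/d₁).
ΔL = −20·log₁₀(72.8/3.1) = -27.42 dB, so L₂ = 108.4 + (-27.42) = 81.0 dB SPL.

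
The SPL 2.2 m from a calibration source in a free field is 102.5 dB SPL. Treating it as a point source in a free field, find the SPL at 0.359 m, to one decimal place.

Free-field point source: level drops by 20·log₁₀ of the distance ratio.
ΔL = −20·log₁₀(0.359/2.2) = 15.75 dB, so L₂ = 102.5 + (15.75) = 118.2 dB SPL.

118.2 dB SPL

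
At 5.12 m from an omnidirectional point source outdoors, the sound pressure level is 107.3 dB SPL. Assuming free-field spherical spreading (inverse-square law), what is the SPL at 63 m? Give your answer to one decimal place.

Inverse-square spreading gives ΔL = −20·log₁₀(d₂/d₁).
ΔL = −20·log₁₀(63/5.12) = -21.80 dB, so L₂ = 107.3 + (-21.80) = 85.5 dB SPL.

85.5 dB SPL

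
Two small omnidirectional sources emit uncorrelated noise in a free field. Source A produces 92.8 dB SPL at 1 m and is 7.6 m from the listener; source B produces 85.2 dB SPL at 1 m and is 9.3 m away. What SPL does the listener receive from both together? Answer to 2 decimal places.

At the listener: L_A = 92.8 − 20·log₁₀(7.6) = 75.184 dB; L_B = 85.2 − 20·log₁₀(9.3) = 65.830 dB.
Combined: 10·log₁₀(10^(75.184/10)+10^(65.830/10)) = 75.66 dB SPL.

75.66 dB SPL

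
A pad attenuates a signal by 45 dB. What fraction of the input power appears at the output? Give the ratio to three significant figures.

0.0000316

Power ratio = 10^(dB/10).
10^(-45/10) = 10^(-4.500) = 0.0000316.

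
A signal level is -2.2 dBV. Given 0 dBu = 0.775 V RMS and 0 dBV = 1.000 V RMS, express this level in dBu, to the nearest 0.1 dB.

The offset between the scales is 20·log₁₀(0.775/1.000) = −2.214 dB.
So dBu = -2.2 + 2.214 = 0.0 dBu.

0.0 dBu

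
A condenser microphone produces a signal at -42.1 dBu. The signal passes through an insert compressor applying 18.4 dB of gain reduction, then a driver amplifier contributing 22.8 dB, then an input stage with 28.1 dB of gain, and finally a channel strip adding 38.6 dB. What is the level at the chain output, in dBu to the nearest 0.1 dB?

Gain stages sum in dB:
-42.1 − 18.4 + 22.8 + 28.1 + 38.6 = +29.0 dBu.

+29.0 dBu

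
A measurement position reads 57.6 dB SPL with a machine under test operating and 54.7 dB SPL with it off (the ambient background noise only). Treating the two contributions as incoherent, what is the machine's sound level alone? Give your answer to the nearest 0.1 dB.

Subtract intensities: L_src = 10·log₁₀(10^(L_total/10) − 10^(L_bg/10)).
L_src = 10·log₁₀(10^(57.6/10) − 10^(54.7/10)) = 10·log₁₀(280300) = 54.5 dB SPL.

54.5 dB SPL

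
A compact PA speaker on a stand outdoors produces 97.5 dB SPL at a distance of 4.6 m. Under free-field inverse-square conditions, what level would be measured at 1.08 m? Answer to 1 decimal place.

Inverse-square spreading gives ΔL = −20·log₁₀(d₂/d₁).
ΔL = −20·log₁₀(1.08/4.6) = 12.59 dB, so L₂ = 97.5 + (12.59) = 110.1 dB SPL.

110.1 dB SPL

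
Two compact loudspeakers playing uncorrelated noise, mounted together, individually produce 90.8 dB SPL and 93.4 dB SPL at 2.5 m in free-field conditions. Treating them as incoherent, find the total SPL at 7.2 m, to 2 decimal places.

86.11 dB SPL

Combined at 2.5 m: 10·log₁₀(10^(90.8/10)+10^(93.4/10)) = 95.302 dB SPL.
Then apply −20·log₁₀(7.2/2.5) = -9.188 dB → 86.11 dB SPL.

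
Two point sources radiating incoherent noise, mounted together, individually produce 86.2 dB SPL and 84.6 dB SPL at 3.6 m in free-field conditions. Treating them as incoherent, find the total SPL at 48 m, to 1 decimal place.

66.0 dB SPL

Combined at 3.6 m: 10·log₁₀(10^(86.2/10)+10^(84.6/10)) = 88.48 dB SPL.
Then apply −20·log₁₀(48/3.6) = -22.50 dB → 66.0 dB SPL.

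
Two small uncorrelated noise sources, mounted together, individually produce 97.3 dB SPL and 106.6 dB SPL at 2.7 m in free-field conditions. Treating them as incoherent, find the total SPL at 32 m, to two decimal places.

Combined at 2.7 m: 10·log₁₀(10^(97.3/10)+10^(106.6/10)) = 107.082 dB SPL.
Then apply −20·log₁₀(32/2.7) = -21.476 dB → 85.61 dB SPL.

85.61 dB SPL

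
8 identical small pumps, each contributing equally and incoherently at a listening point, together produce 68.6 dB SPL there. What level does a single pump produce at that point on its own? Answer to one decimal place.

8 equal incoherent sources add 10·log₁₀(8) = 9.03 dB over one source.
L_one = 68.6 − 9.03 = 59.6 dB SPL.

59.6 dB SPL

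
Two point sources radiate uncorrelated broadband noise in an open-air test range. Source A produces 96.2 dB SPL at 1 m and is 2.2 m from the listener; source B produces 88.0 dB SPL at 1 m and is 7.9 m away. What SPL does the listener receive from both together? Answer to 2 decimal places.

89.40 dB SPL

At the listener: L_A = 96.2 − 20·log₁₀(2.2) = 89.352 dB; L_B = 88.0 − 20·log₁₀(7.9) = 70.047 dB.
Combined: 10·log₁₀(10^(89.352/10)+10^(70.047/10)) = 89.40 dB SPL.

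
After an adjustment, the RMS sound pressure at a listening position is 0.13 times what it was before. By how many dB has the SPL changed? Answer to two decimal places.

-17.72 dB

Sound pressure is an amplitude quantity: ΔL = 20·log₁₀(p₂/p₁).
20·log₁₀(0.13) = -17.72 dB.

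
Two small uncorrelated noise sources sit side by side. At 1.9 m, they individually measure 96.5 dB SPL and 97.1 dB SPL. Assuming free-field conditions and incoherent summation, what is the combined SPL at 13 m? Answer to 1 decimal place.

Combined at 1.9 m: 10·log₁₀(10^(96.5/10)+10^(97.1/10)) = 99.82 dB SPL.
Then apply −20·log₁₀(13/1.9) = -16.70 dB → 83.1 dB SPL.

83.1 dB SPL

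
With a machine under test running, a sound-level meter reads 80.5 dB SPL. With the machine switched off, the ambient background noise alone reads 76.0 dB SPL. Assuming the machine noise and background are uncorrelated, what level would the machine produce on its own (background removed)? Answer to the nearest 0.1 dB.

78.6 dB SPL

Remove the background by subtracting linear intensities:
L_src = 10·log₁₀(10^(80.5/10) − 10^(76.0/10)) = 10·log₁₀(72390000) = 78.6 dB SPL.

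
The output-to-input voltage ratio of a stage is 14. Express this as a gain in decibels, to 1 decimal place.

22.9 dB

Voltage is an amplitude quantity, so gain = 20·log₁₀(V_out/V_in).
20·log₁₀(14) = 22.9 dB.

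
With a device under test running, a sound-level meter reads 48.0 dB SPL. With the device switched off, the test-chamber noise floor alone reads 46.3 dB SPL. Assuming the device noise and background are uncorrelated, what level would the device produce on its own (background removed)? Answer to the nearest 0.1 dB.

Subtract intensities: L_src = 10·log₁₀(10^(L_total/10) − 10^(L_bg/10)).
L_src = 10·log₁₀(10^(48.0/10) − 10^(46.3/10)) = 10·log₁₀(20440) = 43.1 dB SPL.

43.1 dB SPL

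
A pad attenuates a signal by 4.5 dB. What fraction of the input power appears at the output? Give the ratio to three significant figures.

0.355

Power ratio = 10^(dB/10).
10^(-4.5/10) = 10^(-0.4500) = 0.355.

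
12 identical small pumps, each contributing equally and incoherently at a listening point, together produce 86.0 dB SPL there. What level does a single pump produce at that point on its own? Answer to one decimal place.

12 equal incoherent sources add 10·log₁₀(12) = 10.79 dB over one source.
L_one = 86.0 − 10.79 = 75.2 dB SPL.

75.2 dB SPL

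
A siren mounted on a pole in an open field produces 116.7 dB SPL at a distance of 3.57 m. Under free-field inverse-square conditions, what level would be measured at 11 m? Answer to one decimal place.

106.9 dB SPL

For a point source in a free field, ΔL = −20·log₁₀(d₂/d₁).
ΔL = −20·log₁₀(11/3.57) = -9.77 dB, so L₂ = 116.7 + (-9.77) = 106.9 dB SPL.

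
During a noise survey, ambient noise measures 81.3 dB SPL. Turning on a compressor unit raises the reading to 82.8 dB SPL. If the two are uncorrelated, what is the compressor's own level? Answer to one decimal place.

77.5 dB SPL

Background correction is a power subtraction:
L_src = 10·log₁₀(10^(82.8/10) − 10^(81.3/10)) = 10·log₁₀(55650000) = 77.5 dB SPL.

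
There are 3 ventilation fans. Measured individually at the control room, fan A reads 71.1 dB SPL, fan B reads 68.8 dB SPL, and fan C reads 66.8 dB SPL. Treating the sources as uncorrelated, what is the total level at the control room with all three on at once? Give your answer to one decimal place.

Add the sources as powers (linear), then convert back to dB:
L_total = 10·log₁₀(10^(71.1/10) + 10^(68.8/10) + 10^(66.8/10)) = 10·log₁₀(25250000) = 74.0 dB SPL.

74.0 dB SPL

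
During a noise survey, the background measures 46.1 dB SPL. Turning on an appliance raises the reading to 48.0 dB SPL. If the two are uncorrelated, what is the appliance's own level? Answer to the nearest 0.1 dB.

43.5 dB SPL

Subtract intensities: L_src = 10·log₁₀(10^(L_total/10) − 10^(L_bg/10)).
L_src = 10·log₁₀(10^(48.0/10) − 10^(46.1/10)) = 10·log₁₀(22360) = 43.5 dB SPL.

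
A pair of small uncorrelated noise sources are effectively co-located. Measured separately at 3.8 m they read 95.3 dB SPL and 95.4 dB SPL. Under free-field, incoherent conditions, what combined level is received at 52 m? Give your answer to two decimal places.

Combined at 3.8 m: 10·log₁₀(10^(95.3/10)+10^(95.4/10)) = 98.361 dB SPL.
Then apply −20·log₁₀(52/3.8) = -22.724 dB → 75.64 dB SPL.

75.64 dB SPL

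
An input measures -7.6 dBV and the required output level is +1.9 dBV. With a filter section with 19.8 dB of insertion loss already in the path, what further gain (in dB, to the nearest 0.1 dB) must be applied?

29.3 dB

The required make-up gain is the shortfall in the dB sum.
G = +1.9 − (-7.6) + 19.8 = 29.3 dB.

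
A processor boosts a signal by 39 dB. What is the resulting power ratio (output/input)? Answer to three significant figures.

Power ratio = 10^(dB/10).
10^(39/10) = 10^(3.900) = 7940.

7940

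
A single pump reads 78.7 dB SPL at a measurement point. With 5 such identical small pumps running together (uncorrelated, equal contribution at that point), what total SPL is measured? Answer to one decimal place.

85.7 dB SPL

5 equal incoherent sources raise the level by 10·log₁₀(5) = 6.99 dB.
L_total = 78.7 + 6.99 = 85.7 dB SPL.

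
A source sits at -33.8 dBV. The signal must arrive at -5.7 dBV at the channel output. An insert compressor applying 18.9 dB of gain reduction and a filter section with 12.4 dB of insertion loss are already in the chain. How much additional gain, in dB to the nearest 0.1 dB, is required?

The required make-up gain is the shortfall in the dB sum.
G = -5.7 − (-33.8) + 18.9 + 12.4 = 59.4 dB.

59.4 dB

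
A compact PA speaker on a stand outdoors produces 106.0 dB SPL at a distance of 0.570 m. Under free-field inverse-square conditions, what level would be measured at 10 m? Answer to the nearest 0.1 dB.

For a point source in a free field, ΔL = −20·log₁₀(d₂/d₁).
ΔL = −20·log₁₀(10/0.570) = -24.88 dB, so L₂ = 106.0 + (-24.88) = 81.1 dB SPL.

81.1 dB SPL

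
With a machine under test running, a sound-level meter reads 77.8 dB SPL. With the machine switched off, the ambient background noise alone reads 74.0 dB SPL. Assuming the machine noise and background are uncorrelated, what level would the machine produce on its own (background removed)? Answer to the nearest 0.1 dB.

Remove the background by subtracting linear intensities:
L_src = 10·log₁₀(10^(77.8/10) − 10^(74.0/10)) = 10·log₁₀(35140000) = 75.5 dB SPL.

75.5 dB SPL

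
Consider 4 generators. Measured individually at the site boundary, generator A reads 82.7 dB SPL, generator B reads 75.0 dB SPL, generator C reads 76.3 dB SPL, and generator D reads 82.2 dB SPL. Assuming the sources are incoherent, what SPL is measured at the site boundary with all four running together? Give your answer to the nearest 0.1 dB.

Add the sources as powers (linear), then convert back to dB:
L_total = 10·log₁₀(10^(82.7/10) + 10^(75.0/10) + 10^(76.3/10) + 10^(82.2/10)) = 10·log₁₀(426400000) = 86.3 dB SPL.

86.3 dB SPL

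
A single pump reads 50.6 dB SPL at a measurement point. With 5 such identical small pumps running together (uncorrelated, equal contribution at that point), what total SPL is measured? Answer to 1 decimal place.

57.6 dB SPL

5 equal incoherent sources raise the level by 10·log₁₀(5) = 6.99 dB.
L_total = 50.6 + 6.99 = 57.6 dB SPL.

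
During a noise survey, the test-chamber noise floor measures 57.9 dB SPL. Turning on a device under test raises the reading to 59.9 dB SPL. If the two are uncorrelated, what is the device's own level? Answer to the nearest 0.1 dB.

Subtract intensities: L_src = 10·log₁₀(10^(L_total/10) − 10^(L_bg/10)).
L_src = 10·log₁₀(10^(59.9/10) − 10^(57.9/10)) = 10·log₁₀(360600) = 55.6 dB SPL.

55.6 dB SPL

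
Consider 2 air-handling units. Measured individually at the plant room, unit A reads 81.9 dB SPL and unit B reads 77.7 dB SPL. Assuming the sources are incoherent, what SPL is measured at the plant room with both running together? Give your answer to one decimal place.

83.3 dB SPL

Uncorrelated sources add in intensity (power), not in dB.
L_total = 10·log₁₀(10^(81.9/10) + 10^(77.7/10)) = 10·log₁₀(213800000) = 83.3 dB SPL.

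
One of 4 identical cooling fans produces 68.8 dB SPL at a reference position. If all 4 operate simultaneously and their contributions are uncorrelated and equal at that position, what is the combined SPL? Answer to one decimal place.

74.8 dB SPL

4 equal incoherent sources raise the level by 10·log₁₀(4) = 6.02 dB.
L_total = 68.8 + 6.02 = 74.8 dB SPL.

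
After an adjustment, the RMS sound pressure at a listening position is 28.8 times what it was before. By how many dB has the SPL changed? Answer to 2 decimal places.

Sound pressure is an amplitude quantity: ΔL = 20·log₁₀(p₂/p₁).
20·log₁₀(28.8) = 29.19 dB.

29.19 dB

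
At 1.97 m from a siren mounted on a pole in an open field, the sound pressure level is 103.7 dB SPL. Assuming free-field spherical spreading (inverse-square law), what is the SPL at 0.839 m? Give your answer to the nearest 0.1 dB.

111.1 dB SPL

Free-field point source: level drops by 20·log₁₀ of the distance ratio.
ΔL = −20·log₁₀(0.839/1.97) = 7.41 dB, so L₂ = 103.7 + (7.41) = 111.1 dB SPL.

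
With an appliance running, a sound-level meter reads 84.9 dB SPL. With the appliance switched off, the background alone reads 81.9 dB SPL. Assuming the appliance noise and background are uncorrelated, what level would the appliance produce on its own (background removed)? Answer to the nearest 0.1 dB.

Subtract intensities: L_src = 10·log₁₀(10^(L_total/10) − 10^(L_bg/10)).
L_src = 10·log₁₀(10^(84.9/10) − 10^(81.9/10)) = 10·log₁₀(154100000) = 81.9 dB SPL.

81.9 dB SPL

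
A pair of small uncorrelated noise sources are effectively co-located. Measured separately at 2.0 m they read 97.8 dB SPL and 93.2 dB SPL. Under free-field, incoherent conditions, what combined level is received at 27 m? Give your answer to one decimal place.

76.5 dB SPL

Combined at 2.0 m: 10·log₁₀(10^(97.8/10)+10^(93.2/10)) = 99.09 dB SPL.
Then apply −20·log₁₀(27/2.0) = -22.61 dB → 76.5 dB SPL.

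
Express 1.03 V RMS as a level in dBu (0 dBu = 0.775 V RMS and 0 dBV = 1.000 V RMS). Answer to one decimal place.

+2.5 dBu

dBu = 20·log₁₀(V / 0.775 V).
20·log₁₀(1.03/0.775) = +2.5 dBu.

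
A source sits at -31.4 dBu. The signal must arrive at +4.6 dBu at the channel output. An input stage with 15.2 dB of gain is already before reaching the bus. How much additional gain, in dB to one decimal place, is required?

20.8 dB

The required make-up gain is the shortfall in the dB sum.
G = +4.6 − (-31.4) − 15.2 = 20.8 dB.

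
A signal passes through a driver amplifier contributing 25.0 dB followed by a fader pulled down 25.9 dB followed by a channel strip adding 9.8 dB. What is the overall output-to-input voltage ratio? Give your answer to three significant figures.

Net gain = 25.0 + (−25.9) + 9.8 = 8.9 dB.
Voltage ratio = 10^(8.9/20) = 2.79.

2.79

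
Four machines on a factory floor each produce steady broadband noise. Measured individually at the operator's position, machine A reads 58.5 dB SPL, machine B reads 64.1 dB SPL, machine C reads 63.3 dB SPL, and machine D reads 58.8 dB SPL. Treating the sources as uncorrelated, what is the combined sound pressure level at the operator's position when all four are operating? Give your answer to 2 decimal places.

Uncorrelated sources add in intensity (power), not in dB.
L_total = 10·log₁₀(10^(58.5/10) + 10^(64.1/10) + 10^(63.3/10) + 10^(58.8/10)) = 10·log₁₀(6175000) = 67.91 dB SPL.

67.91 dB SPL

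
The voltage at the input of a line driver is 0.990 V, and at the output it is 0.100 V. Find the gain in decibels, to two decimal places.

Voltage is an amplitude quantity, so gain = 20·log₁₀(V_out/V_in).
20·log₁₀(0.100/0.990) = 20·log₁₀(0.1010) = -19.91 dB.

-19.91 dB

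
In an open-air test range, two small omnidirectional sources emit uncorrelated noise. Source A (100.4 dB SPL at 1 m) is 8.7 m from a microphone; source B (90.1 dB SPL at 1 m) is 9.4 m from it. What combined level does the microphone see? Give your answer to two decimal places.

81.94 dB SPL

At the listener: L_A = 100.4 − 20·log₁₀(8.7) = 81.610 dB; L_B = 90.1 − 20·log₁₀(9.4) = 70.637 dB.
Combined: 10·log₁₀(10^(81.610/10)+10^(70.637/10)) = 81.94 dB SPL.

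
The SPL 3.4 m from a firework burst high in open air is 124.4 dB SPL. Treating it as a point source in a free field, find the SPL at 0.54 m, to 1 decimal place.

Free-field point source: level drops by 20·log₁₀ of the distance ratio.
ΔL = −20·log₁₀(0.54/3.4) = 15.98 dB, so L₂ = 124.4 + (15.98) = 140.4 dB SPL.

140.4 dB SPL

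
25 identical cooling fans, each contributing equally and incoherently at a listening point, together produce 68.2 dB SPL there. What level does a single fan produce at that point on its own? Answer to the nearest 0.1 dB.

25 equal incoherent sources add 10·log₁₀(25) = 13.98 dB over one source.
L_one = 68.2 − 13.98 = 54.2 dB SPL.

54.2 dB SPL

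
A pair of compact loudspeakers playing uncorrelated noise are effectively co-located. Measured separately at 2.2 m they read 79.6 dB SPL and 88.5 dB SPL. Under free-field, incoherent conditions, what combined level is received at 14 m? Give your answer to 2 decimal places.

Combined at 2.2 m: 10·log₁₀(10^(79.6/10)+10^(88.5/10)) = 89.026 dB SPL.
Then apply −20·log₁₀(14/2.2) = -16.074 dB → 72.95 dB SPL.

72.95 dB SPL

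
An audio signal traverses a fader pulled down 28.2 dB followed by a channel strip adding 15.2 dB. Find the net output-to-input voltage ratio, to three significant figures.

Net gain = (−28.2) + 15.2 = -13.0 dB.
Voltage ratio = 10^(-13.0/20) = 0.224.

0.224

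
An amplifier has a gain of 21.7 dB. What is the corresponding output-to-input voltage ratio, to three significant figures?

12.2

Voltage ratio = 10^(dB/20).
10^(21.7/20) = 10^(1.085) = 12.2.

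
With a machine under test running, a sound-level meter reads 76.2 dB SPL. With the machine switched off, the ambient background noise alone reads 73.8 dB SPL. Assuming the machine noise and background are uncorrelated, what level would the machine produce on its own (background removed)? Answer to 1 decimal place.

Background correction is a power subtraction:
L_src = 10·log₁₀(10^(76.2/10) − 10^(73.8/10)) = 10·log₁₀(17700000) = 72.5 dB SPL.

72.5 dB SPL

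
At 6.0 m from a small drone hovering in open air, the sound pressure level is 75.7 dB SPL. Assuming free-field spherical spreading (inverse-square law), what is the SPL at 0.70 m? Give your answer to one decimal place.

94.4 dB SPL

For a point source in a free field, ΔL = −20·log₁₀(d₂/d₁).
ΔL = −20·log₁₀(0.70/6.0) = 18.66 dB, so L₂ = 75.7 + (18.66) = 94.4 dB SPL.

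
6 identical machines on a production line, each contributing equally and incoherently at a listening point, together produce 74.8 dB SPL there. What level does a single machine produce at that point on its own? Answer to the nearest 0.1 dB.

67.0 dB SPL

6 equal incoherent sources add 10·log₁₀(6) = 7.78 dB over one source.
L_one = 74.8 − 7.78 = 67.0 dB SPL.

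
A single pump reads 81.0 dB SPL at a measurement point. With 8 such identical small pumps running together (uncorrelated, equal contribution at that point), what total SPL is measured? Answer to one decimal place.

8 equal incoherent sources raise the level by 10·log₁₀(8) = 9.03 dB.
L_total = 81.0 + 9.03 = 90.0 dB SPL.

90.0 dB SPL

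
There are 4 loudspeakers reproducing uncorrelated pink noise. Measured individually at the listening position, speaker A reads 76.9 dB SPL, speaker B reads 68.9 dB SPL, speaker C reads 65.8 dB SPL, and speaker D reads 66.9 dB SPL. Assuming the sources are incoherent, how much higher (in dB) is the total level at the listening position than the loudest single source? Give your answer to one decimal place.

Incoherent sources sum as intensities:
L_total = 10·log₁₀(10^(76.9/10) + 10^(68.9/10) + 10^(65.8/10) + 10^(66.9/10)) = 78.16 dB SPL.
Excess over the loudest (76.9 dB): 78.16 − 76.9 = 1.3 dB.

1.3 dB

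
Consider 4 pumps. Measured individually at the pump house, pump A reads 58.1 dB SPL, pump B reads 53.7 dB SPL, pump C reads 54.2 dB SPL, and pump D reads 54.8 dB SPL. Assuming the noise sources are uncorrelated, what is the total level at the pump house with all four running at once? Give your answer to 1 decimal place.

Uncorrelated sources add in intensity (power), not in dB.
L_total = 10·log₁₀(10^(58.1/10) + 10^(53.7/10) + 10^(54.2/10) + 10^(54.8/10)) = 10·log₁₀(1445000) = 61.6 dB SPL.

61.6 dB SPL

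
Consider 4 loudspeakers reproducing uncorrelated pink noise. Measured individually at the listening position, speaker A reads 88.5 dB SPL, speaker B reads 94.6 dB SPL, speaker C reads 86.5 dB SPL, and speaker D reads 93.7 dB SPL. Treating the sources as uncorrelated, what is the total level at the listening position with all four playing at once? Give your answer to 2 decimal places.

98.05 dB SPL

Add the sources as powers (linear), then convert back to dB:
L_total = 10·log₁₀(10^(88.5/10) + 10^(94.6/10) + 10^(86.5/10) + 10^(93.7/10)) = 10·log₁₀(6383000000) = 98.05 dB SPL.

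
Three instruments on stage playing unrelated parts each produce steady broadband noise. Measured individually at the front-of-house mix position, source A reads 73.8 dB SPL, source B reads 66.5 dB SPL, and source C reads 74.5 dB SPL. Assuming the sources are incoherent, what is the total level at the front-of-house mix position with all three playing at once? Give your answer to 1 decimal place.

77.5 dB SPL

Incoherent sources sum as intensities:
L_total = 10·log₁₀(10^(73.8/10) + 10^(66.5/10) + 10^(74.5/10)) = 10·log₁₀(56640000) = 77.5 dB SPL.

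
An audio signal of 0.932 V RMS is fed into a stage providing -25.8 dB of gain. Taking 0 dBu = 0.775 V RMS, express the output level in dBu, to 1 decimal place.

Input level: 20·log₁₀(0.932/0.775) = 1.60 dBu.
Output: 1.60 − 25.8 = -24.2 dBu.

-24.2 dBu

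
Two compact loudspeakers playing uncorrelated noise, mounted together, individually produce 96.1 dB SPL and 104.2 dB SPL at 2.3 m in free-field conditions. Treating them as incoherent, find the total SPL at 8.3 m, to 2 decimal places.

93.68 dB SPL

Combined at 2.3 m: 10·log₁₀(10^(96.1/10)+10^(104.2/10)) = 104.825 dB SPL.
Then apply −20·log₁₀(8.3/2.3) = -11.147 dB → 93.68 dB SPL.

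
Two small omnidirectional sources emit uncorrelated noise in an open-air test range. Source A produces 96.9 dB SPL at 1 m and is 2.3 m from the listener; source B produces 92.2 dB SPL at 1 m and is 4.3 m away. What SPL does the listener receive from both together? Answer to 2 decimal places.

At the listener: L_A = 96.9 − 20·log₁₀(2.3) = 89.665 dB; L_B = 92.2 − 20·log₁₀(4.3) = 79.531 dB.
Combined: 10·log₁₀(10^(89.665/10)+10^(79.531/10)) = 90.07 dB SPL.

90.07 dB SPL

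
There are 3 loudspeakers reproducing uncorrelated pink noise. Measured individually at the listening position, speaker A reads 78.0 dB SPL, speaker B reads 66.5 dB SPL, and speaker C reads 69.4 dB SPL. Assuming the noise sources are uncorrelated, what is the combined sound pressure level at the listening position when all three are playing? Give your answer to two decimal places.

Incoherent sources sum as intensities:
L_total = 10·log₁₀(10^(78.0/10) + 10^(66.5/10) + 10^(69.4/10)) = 10·log₁₀(76270000) = 78.82 dB SPL.

78.82 dB SPL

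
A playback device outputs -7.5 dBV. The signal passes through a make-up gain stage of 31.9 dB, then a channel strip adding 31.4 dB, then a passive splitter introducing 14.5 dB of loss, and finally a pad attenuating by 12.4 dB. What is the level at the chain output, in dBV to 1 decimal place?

+28.9 dBV

Gain stages sum in dB:
-7.5 + 31.9 + 31.4 − 14.5 − 12.4 = +28.9 dBV.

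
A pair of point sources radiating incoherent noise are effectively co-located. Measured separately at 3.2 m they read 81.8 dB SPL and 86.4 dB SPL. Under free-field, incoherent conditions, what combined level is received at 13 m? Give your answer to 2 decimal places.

Combined at 3.2 m: 10·log₁₀(10^(81.8/10)+10^(86.4/10)) = 87.693 dB SPL.
Then apply −20·log₁₀(13/3.2) = -12.176 dB → 75.52 dB SPL.

75.52 dB SPL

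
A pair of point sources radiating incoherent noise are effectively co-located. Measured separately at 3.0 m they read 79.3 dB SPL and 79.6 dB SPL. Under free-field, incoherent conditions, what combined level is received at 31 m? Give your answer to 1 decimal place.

Combined at 3.0 m: 10·log₁₀(10^(79.3/10)+10^(79.6/10)) = 82.46 dB SPL.
Then apply −20·log₁₀(31/3.0) = -20.28 dB → 62.2 dB SPL.

62.2 dB SPL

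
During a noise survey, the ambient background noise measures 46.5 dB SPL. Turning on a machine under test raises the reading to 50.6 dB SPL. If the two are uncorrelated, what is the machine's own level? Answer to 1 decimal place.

Remove the background by subtracting linear intensities:
L_src = 10·log₁₀(10^(50.6/10) − 10^(46.5/10)) = 10·log₁₀(70150) = 48.5 dB SPL.

48.5 dB SPL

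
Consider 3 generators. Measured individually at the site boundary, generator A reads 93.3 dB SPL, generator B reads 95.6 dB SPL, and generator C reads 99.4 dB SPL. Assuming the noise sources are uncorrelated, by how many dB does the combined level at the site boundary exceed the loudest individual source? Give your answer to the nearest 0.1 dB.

2.2 dB

Add the sources as powers (linear), then convert back to dB:
L_total = 10·log₁₀(10^(93.3/10) + 10^(95.6/10) + 10^(99.4/10)) = 101.61 dB SPL.
Excess over the loudest (99.4 dB): 101.61 − 99.4 = 2.2 dB.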